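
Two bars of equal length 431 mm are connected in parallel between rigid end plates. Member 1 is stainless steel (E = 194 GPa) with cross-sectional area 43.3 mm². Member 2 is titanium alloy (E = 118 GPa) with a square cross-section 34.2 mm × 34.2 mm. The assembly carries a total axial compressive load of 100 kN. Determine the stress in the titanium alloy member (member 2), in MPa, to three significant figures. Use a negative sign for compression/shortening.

A_2 = 1170 mm².
Equal strain + equilibrium ⇒ each member carries load in proportion to AE: A₁E₁ = 8400000 N, A₂E₂ = 138000000 N, ΣAE = 146400000 N.
σ₂ = P·E₂/ΣAE = -100000·118000/146400000 = -80.59 MPa.

-80.6 MPa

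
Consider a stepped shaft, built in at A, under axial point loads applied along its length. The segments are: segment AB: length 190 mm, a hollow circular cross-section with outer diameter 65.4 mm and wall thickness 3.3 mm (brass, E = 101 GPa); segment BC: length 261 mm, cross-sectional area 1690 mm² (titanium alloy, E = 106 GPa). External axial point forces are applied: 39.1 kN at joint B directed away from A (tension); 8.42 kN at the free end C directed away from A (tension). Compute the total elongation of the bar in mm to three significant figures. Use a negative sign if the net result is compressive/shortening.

Internal axial forces (sectioning from the free end, tension +): N_BC = 8.42 kN, N_AB = 47.52 kN.
A_AB = 643.8 mm².
δ_AB = 47520·190/(643.8·101000) = 0.1389 mm
δ_BC = 8420·261/(1690·106000) = 0.01227 mm
δ = Σδ_i = 0.1511 mm.

0.151 mm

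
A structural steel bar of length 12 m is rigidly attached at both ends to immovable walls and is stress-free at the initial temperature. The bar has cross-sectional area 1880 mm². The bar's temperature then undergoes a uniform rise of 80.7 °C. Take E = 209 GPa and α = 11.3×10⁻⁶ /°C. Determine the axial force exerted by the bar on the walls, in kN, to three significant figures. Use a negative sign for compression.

Free thermal expansion αLΔT = 11.3e-6 · 12000 · 80.7 = 10.94 mm.
The walls impose strain ε = −(10.94)/12000 = -9.1191e-04; σ = Eε = 209000 · -9.1191e-04 = -190.6 MPa.
Wall reaction R = σ·A = -190.6·1880 = -358300 N = -358.3 kN.

-358 kN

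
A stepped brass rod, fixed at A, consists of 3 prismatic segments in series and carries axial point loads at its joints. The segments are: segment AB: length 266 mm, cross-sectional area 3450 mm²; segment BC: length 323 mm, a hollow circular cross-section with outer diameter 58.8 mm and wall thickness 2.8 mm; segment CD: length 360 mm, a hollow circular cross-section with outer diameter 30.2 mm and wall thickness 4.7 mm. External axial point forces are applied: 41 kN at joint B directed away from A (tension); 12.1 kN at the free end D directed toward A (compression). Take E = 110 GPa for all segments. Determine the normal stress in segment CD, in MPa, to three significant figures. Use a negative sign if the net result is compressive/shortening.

-32.1 MPa

Internal axial forces (sectioning from the free end, tension +): N_CD = -12.1 kN, N_BC = -12.1 kN, N_AB = 28.9 kN.
A_CD = 376.5 mm².
σ_CD = N_CD/A_CD = -12100/376.5 = -32.14 MPa.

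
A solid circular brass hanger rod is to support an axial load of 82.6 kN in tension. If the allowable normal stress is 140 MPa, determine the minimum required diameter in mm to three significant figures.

27.4 mm

Required area A ≥ P/σ_allow = 82600/140 = 590 mm².
For a solid circular section, d ≥ √(4A/π) = 27.41 mm.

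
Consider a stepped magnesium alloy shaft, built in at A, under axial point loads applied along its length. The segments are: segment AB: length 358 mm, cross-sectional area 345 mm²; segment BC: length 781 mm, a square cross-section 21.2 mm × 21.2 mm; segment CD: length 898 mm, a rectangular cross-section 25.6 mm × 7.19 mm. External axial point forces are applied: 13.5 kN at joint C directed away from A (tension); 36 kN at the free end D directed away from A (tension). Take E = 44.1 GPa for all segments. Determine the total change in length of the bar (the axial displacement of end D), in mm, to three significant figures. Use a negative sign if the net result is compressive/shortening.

Internal axial forces (sectioning from the free end, tension +): N_CD = 36 kN, N_BC = 49.5 kN, N_AB = 49.5 kN.
A_BC = 449.4 mm².
A_CD = 184.1 mm².
δ_AB = 49500·358/(345·44100) = 1.165 mm
δ_BC = 49500·781/(449.4·44100) = 1.95 mm
δ_CD = 36000·898/(184.1·44100) = 3.983 mm
δ = Σδ_i = 7.098 mm.

7.10 mm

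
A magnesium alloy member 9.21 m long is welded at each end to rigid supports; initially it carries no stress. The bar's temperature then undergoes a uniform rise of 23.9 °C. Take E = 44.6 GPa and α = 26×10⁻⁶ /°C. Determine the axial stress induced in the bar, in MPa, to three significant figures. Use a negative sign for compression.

-27.7 MPa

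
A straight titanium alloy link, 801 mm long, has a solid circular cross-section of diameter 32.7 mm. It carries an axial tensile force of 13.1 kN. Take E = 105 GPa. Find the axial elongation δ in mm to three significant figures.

0.119 mm

A = 839.8 mm².
δ_mech = NL/(AE) = 13100·801/(839.8·105000) = 0.119 mm.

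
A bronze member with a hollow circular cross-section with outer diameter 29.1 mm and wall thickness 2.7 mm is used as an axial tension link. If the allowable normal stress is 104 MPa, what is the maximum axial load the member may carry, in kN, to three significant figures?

23.3 kN

A = 223.9 mm².
P_max = σ_allow · A = 104 · 223.9 = 23290 N = 23.29 kN.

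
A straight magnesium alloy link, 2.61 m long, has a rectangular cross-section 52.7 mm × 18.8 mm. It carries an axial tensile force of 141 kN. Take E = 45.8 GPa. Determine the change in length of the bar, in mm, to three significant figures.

A = 990.8 mm².
δ_mech = NL/(AE) = 141000·2610/(990.8·45800) = 8.11 mm.

8.11 mm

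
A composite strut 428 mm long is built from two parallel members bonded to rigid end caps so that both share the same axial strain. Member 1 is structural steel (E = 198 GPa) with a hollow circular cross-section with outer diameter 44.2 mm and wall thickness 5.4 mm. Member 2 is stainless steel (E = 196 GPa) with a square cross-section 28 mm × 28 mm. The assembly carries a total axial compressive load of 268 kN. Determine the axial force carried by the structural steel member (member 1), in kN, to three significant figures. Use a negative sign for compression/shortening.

-123 kN

A_1 = 658.2 mm².
A_2 = 784 mm².
Equal strain + equilibrium ⇒ each member carries load in proportion to AE: A₁E₁ = 130300000 N, A₂E₂ = 153700000 N, ΣAE = 284000000 N.
F₁ = P·A₁E₁/ΣAE = -268000·130300000/284000000 = -123000 N.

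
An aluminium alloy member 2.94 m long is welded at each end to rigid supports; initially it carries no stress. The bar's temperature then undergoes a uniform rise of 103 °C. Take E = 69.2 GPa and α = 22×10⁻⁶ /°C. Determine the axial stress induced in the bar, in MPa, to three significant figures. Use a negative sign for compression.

Free thermal expansion αLΔT = 22e-6 · 2940 · 103 = 6.662 mm.
The walls impose strain ε = −(6.662)/2940 = -2.2660e-03; σ = Eε = 69200 · -2.2660e-03 = -156.8 MPa.

-157 MPa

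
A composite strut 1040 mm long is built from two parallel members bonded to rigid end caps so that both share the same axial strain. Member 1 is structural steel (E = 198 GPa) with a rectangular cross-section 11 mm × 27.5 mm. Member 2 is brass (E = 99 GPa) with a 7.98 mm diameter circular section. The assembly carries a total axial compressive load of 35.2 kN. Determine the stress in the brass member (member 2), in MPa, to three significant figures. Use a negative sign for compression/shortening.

A_1 = 302.5 mm².
A_2 = 50.01 mm².
Equal strain + equilibrium ⇒ each member carries load in proportion to AE: A₁E₁ = 59900000 N, A₂E₂ = 4951000 N, ΣAE = 64850000 N.
σ₂ = P·E₂/ΣAE = -35200·99000/64850000 = -53.74 MPa.

-53.7 MPa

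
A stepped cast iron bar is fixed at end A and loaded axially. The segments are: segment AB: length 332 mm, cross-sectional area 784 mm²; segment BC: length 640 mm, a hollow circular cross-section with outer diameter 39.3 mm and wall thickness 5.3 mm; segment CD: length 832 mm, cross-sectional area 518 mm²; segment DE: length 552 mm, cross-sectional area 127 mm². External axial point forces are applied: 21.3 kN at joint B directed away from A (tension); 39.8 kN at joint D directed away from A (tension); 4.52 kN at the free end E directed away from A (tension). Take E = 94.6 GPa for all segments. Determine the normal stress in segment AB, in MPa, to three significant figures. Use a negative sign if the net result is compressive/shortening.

Internal axial forces (sectioning from the free end, tension +): N_DE = 4.52 kN, N_CD = 44.32 kN, N_BC = 44.32 kN, N_AB = 65.62 kN.
σ_AB = N_AB/A_AB = 65620/784 = 83.7 MPa.

83.7 MPa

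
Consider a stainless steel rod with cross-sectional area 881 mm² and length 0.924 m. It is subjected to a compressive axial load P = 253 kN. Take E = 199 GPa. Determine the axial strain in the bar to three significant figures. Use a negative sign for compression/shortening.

σ = N/A = -287.2 MPa; ε = σ/E = -287.2/199000 = -1.443e-03.

-0.00144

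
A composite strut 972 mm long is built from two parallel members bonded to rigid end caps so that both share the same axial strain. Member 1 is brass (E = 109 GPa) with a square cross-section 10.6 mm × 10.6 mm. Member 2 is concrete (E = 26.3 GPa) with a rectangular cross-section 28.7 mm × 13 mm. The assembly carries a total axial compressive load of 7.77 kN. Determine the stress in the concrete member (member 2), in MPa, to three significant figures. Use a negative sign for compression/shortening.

-9.26 MPa

A_1 = 112.4 mm².
A_2 = 373.1 mm².
Equal strain + equilibrium ⇒ each member carries load in proportion to AE: A₁E₁ = 12250000 N, A₂E₂ = 9813000 N, ΣAE = 22060000 N.
σ₂ = P·E₂/ΣAE = -7770·26300/22060000 = -9.264 MPa.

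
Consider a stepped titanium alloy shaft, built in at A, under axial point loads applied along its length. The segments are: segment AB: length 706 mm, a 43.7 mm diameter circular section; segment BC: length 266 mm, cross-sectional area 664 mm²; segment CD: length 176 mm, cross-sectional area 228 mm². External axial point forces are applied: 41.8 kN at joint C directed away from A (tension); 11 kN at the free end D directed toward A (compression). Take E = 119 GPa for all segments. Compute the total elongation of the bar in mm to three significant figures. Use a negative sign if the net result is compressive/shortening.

0.154 mm

Internal axial forces (sectioning from the free end, tension +): N_CD = -11 kN, N_BC = 30.8 kN, N_AB = 30.8 kN.
A_AB = 1500 mm².
δ_AB = 30800·706/(1500·119000) = 0.1218 mm
δ_BC = 30800·266/(664·119000) = 0.1037 mm
δ_CD = -11000·176/(228·119000) = -0.07135 mm
δ = Σδ_i = 0.1542 mm.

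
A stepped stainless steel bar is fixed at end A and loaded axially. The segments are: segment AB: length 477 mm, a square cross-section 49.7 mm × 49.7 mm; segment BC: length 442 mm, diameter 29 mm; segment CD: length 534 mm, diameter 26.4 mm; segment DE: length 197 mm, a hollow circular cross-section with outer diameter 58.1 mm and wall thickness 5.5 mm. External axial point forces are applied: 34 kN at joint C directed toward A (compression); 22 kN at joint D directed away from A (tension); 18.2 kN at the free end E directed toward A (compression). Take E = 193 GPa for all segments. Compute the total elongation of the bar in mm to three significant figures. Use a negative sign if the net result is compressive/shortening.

Internal axial forces (sectioning from the free end, tension +): N_DE = -18.2 kN, N_CD = 3.8 kN, N_BC = -30.2 kN, N_AB = -30.2 kN.
A_AB = 2470 mm².
A_BC = 660.5 mm².
A_CD = 547.4 mm².
A_DE = 908.9 mm².
δ_AB = -30200·477/(2470·193000) = -0.03022 mm
δ_BC = -30200·442/(660.5·193000) = -0.1047 mm
δ_CD = 3800·534/(547.4·193000) = 0.01921 mm
δ_DE = -18200·197/(908.9·193000) = -0.02044 mm
δ = Σδ_i = -0.1362 mm.

-0.136 mm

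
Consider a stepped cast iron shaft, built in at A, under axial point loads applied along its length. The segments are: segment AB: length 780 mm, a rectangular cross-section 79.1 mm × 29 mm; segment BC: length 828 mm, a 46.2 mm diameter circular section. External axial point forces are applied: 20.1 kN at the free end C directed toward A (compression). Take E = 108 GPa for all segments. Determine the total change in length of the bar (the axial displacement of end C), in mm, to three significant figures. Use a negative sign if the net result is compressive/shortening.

Internal axial forces (sectioning from the free end, tension +): N_BC = -20.1 kN, N_AB = -20.1 kN.
A_AB = 2294 mm².
A_BC = 1676 mm².
δ_AB = -20100·780/(2294·108000) = -0.06328 mm
δ_BC = -20100·828/(1676·108000) = -0.09192 mm
δ = Σδ_i = -0.1552 mm.

-0.155 mm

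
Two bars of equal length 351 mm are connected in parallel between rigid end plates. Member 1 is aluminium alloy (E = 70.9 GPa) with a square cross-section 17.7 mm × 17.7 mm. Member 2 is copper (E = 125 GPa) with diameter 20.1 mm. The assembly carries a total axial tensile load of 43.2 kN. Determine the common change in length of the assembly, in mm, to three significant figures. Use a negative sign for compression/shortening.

0.245 mm

A_1 = 313.3 mm².
A_2 = 317.3 mm².
Equal strain + equilibrium ⇒ each member carries load in proportion to AE: A₁E₁ = 22210000 N, A₂E₂ = 39660000 N, ΣAE = 61880000 N.
δ = PL/ΣAE = 43200·351/61880000 = 0.2451 mm.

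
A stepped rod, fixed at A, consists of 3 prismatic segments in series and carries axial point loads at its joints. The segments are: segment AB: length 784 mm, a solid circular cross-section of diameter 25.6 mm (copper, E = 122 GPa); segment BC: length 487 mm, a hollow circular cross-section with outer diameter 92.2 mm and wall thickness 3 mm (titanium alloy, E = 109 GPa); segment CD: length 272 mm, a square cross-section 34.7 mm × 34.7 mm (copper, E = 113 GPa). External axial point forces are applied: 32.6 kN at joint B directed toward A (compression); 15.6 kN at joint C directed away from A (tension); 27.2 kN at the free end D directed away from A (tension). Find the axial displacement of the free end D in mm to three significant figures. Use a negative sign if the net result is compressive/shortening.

0.409 mm

Internal axial forces (sectioning from the free end, tension +): N_CD = 27.2 kN, N_BC = 42.8 kN, N_AB = 10.2 kN.
A_AB = 514.7 mm².
A_BC = 840.7 mm².
A_CD = 1204 mm².
δ_AB = 10200·784/(514.7·122000) = 0.1273 mm
δ_BC = 42800·487/(840.7·109000) = 0.2275 mm
δ_CD = 27200·272/(1204·113000) = 0.05438 mm
δ = Σδ_i = 0.4092 mm.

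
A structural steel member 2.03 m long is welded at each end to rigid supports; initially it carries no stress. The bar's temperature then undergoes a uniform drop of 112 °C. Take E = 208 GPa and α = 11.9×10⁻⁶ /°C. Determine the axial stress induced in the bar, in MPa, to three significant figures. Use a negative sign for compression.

277 MPa

Free thermal expansion αLΔT = 11.9e-6 · 2030 · -112 = -2.706 mm.
The walls impose strain ε = −(-2.706)/2030 = 1.3328e-03; σ = Eε = 208000 · 1.3328e-03 = 277.2 MPa.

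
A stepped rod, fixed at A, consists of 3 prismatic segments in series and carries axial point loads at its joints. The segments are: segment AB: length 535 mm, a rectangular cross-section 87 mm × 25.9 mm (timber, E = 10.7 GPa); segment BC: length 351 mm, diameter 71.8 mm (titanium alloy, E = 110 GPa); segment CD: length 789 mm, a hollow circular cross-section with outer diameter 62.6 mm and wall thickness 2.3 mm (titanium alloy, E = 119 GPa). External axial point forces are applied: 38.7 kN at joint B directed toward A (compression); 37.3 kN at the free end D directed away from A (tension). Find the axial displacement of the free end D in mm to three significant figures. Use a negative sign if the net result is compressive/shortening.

0.566 mm

Internal axial forces (sectioning from the free end, tension +): N_CD = 37.3 kN, N_BC = 37.3 kN, N_AB = -1.4 kN.
A_AB = 2253 mm².
A_BC = 4049 mm².
A_CD = 435.7 mm².
δ_AB = -1400·535/(2253·10700) = -0.03107 mm
δ_BC = 37300·351/(4049·110000) = 0.0294 mm
δ_CD = 37300·789/(435.7·119000) = 0.5676 mm
δ = Σδ_i = 0.5659 mm.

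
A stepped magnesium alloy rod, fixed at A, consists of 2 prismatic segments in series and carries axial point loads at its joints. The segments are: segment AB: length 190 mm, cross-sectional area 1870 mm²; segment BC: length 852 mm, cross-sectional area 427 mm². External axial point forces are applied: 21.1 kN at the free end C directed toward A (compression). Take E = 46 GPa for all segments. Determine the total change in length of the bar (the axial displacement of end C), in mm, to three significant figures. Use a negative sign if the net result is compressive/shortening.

-0.962 mm

Internal axial forces (sectioning from the free end, tension +): N_BC = -21.1 kN, N_AB = -21.1 kN.
δ_AB = -21100·190/(1870·46000) = -0.04661 mm
δ_BC = -21100·852/(427·46000) = -0.9152 mm
δ = Σδ_i = -0.9618 mm.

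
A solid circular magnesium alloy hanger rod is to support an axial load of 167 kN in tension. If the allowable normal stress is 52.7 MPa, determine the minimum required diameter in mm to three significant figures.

63.5 mm

Required area A ≥ P/σ_allow = 167000/52.7 = 3169 mm².
For a solid circular section, d ≥ √(4A/π) = 63.52 mm.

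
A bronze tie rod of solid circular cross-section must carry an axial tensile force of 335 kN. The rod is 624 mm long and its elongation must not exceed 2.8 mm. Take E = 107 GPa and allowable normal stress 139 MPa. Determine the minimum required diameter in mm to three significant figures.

Required area A ≥ P/σ_allow = 335000/139 = 2410 mm².
For a solid circular section, d ≥ √(4A/π) = 55.39 mm.
Elongation limit: A ≥ PL/(Eδ_allow) = 335000·624/(107000·2.8) = 697.7 mm² ⇒ d ≥ 29.81 mm.
The stress limit governs.

55.4 mm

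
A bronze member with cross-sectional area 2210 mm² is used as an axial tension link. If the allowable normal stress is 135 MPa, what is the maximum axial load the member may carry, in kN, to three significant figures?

298 kN

P_max = σ_allow · A = 135 · 2210 = 298400 N = 298.4 kN.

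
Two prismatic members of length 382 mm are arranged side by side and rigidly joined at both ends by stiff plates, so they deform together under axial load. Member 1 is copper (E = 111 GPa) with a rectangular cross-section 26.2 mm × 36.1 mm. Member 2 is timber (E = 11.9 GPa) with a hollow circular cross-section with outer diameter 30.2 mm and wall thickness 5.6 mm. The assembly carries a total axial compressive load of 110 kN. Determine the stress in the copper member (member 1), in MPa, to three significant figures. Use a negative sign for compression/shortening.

A_1 = 945.8 mm².
A_2 = 432.8 mm².
Equal strain + equilibrium ⇒ each member carries load in proportion to AE: A₁E₁ = 105000000 N, A₂E₂ = 5150000 N, ΣAE = 110100000 N.
σ₁ = P·E₁/ΣAE = -110000·111000/110100000 = -110.9 MPa.

-111 MPa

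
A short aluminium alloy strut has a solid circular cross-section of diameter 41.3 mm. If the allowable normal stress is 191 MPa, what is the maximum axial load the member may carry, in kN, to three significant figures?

A = 1340 mm².
P_max = σ_allow · A = 191 · 1340 = 255900 N = 255.9 kN.

256 kN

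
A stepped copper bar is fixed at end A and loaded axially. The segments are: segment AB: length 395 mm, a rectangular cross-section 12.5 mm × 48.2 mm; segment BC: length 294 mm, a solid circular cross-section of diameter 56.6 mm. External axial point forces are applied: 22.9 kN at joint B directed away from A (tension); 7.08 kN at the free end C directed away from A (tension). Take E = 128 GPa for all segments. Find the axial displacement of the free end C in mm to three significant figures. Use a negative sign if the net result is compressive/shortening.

Internal axial forces (sectioning from the free end, tension +): N_BC = 7.08 kN, N_AB = 29.98 kN.
A_AB = 602.5 mm².
A_BC = 2516 mm².
δ_AB = 29980·395/(602.5·128000) = 0.1536 mm
δ_BC = 7080·294/(2516·128000) = 0.006463 mm
δ = Σδ_i = 0.16 mm.

0.160 mm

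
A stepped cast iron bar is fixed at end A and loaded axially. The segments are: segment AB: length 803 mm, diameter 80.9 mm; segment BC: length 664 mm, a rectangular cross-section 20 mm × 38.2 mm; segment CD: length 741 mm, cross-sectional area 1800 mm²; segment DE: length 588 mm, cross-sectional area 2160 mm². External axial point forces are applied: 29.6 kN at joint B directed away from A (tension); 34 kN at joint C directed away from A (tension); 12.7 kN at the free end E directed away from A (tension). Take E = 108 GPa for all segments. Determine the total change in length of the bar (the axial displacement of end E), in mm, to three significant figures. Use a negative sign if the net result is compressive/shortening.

0.567 mm

Internal axial forces (sectioning from the free end, tension +): N_DE = 12.7 kN, N_CD = 12.7 kN, N_BC = 46.7 kN, N_AB = 76.3 kN.
A_AB = 5140 mm².
A_BC = 764 mm².
δ_AB = 76300·803/(5140·108000) = 0.1104 mm
δ_BC = 46700·664/(764·108000) = 0.3758 mm
δ_CD = 12700·741/(1800·108000) = 0.04841 mm
δ_DE = 12700·588/(2160·108000) = 0.03201 mm
δ = Σδ_i = 0.5666 mm.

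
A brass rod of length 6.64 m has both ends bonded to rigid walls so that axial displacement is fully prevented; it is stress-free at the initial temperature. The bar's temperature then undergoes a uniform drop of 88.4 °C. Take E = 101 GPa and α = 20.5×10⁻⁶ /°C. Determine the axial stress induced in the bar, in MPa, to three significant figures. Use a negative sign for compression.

Free thermal expansion αLΔT = 20.5e-6 · 6640 · -88.4 = -12.03 mm.
The walls impose strain ε = −(-12.03)/6640 = 1.8122e-03; σ = Eε = 101000 · 1.8122e-03 = 183 MPa.

183 MPa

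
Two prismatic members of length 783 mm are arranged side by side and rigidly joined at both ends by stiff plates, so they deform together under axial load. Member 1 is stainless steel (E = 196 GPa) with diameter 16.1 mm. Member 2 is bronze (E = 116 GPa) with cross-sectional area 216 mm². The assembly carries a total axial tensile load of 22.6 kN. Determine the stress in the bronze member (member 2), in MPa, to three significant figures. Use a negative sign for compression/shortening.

A_1 = 203.6 mm².
Equal strain + equilibrium ⇒ each member carries load in proportion to AE: A₁E₁ = 39900000 N, A₂E₂ = 25060000 N, ΣAE = 64960000 N.
σ₂ = P·E₂/ΣAE = 22600·116000/64960000 = 40.36 MPa.

40.4 MPa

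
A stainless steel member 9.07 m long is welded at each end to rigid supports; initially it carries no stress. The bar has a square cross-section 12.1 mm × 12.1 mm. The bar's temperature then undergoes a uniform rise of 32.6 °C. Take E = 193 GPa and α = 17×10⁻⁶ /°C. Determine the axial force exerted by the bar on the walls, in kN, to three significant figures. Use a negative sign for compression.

Free thermal expansion αLΔT = 17e-6 · 9070 · 32.6 = 5.027 mm.
The walls impose strain ε = −(5.027)/9070 = -5.5420e-04; σ = Eε = 193000 · -5.5420e-04 = -107 MPa.
Wall reaction R = σ·A = -107·146.4 = -15660 N = -15.66 kN.

-15.7 kN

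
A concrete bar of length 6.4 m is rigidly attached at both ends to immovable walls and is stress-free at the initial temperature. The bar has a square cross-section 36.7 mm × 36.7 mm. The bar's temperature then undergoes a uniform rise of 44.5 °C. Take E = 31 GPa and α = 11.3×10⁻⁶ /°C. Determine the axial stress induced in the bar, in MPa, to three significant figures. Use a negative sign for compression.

-15.6 MPa

Free thermal expansion αLΔT = 11.3e-6 · 6400 · 44.5 = 3.218 mm.
The walls impose strain ε = −(3.218)/6400 = -5.0285e-04; σ = Eε = 31000 · -5.0285e-04 = -15.59 MPa.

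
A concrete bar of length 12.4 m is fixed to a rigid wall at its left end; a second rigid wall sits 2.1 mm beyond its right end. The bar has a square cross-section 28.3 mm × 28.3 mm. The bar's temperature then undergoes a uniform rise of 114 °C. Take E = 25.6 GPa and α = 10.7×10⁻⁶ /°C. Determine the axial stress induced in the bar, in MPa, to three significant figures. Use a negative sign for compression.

Free thermal expansion αLΔT = 10.7e-6 · 12400 · 114 = 15.13 mm.
The walls engage after the gap closes; constrained expansion = 15.13 − 2.1 = 13.03 mm.
The walls impose strain ε = −(13.03)/12400 = -1.0504e-03; σ = Eε = 25600 · -1.0504e-03 = -26.89 MPa.

-26.9 MPa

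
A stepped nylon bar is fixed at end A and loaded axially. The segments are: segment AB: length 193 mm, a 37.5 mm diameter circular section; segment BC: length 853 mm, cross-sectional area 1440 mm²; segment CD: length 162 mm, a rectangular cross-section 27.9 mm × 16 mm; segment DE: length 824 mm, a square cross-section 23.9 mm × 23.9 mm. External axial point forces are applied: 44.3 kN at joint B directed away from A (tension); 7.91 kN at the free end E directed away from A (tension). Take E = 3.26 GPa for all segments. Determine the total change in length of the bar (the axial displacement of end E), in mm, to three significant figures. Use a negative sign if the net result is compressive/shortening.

8.62 mm

Internal axial forces (sectioning from the free end, tension +): N_DE = 7.91 kN, N_CD = 7.91 kN, N_BC = 7.91 kN, N_AB = 52.21 kN.
A_AB = 1104 mm².
A_CD = 446.4 mm².
A_DE = 571.2 mm².
δ_AB = 52210·193/(1104·3260) = 2.799 mm
δ_BC = 7910·853/(1440·3260) = 1.437 mm
δ_CD = 7910·162/(446.4·3260) = 0.8805 mm
δ_DE = 7910·824/(571.2·3260) = 3.5 mm
δ = Σδ_i = 8.617 mm.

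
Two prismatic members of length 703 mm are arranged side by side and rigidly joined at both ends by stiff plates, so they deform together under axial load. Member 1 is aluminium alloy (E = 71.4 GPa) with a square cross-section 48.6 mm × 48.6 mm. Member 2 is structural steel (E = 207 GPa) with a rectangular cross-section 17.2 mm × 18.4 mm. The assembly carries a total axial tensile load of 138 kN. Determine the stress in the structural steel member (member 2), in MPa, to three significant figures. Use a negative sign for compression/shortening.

A_1 = 2362 mm².
A_2 = 316.5 mm².
Equal strain + equilibrium ⇒ each member carries load in proportion to AE: A₁E₁ = 168600000 N, A₂E₂ = 65510000 N, ΣAE = 234200000 N.
σ₂ = P·E₂/ΣAE = 138000·207000/234200000 = 122 MPa.

122 MPa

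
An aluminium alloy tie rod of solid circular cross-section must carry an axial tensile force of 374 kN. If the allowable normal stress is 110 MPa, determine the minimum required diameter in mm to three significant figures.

65.8 mm

Required area A ≥ P/σ_allow = 374000/110 = 3400 mm².
For a solid circular section, d ≥ √(4A/π) = 65.8 mm.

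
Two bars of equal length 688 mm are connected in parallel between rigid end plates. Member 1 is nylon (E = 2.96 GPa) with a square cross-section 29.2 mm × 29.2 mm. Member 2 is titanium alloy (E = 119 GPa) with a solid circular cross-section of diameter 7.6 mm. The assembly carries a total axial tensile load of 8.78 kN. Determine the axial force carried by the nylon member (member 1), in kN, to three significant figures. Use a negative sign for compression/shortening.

A_1 = 852.6 mm².
A_2 = 45.36 mm².
Equal strain + equilibrium ⇒ each member carries load in proportion to AE: A₁E₁ = 2524000 N, A₂E₂ = 5398000 N, ΣAE = 7922000 N.
F₁ = P·A₁E₁/ΣAE = 8780·2524000/7922000 = 2797 N.

2.80 kN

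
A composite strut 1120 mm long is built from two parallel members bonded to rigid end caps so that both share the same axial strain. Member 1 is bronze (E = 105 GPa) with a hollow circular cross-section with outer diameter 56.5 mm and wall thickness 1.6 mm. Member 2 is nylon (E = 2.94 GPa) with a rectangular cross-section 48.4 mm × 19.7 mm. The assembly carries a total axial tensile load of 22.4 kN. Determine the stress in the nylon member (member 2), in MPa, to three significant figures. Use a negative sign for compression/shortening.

2.07 MPa

A_1 = 276 mm².
A_2 = 953.5 mm².
Equal strain + equilibrium ⇒ each member carries load in proportion to AE: A₁E₁ = 28980000 N, A₂E₂ = 2803000 N, ΣAE = 31780000 N.
σ₂ = P·E₂/ΣAE = 22400·2940/31780000 = 2.072 MPa.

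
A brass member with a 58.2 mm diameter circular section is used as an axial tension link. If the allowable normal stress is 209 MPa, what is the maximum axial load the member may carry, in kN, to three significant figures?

556 kN

A = 2660 mm².
P_max = σ_allow · A = 209 · 2660 = 556000 N = 556 kN.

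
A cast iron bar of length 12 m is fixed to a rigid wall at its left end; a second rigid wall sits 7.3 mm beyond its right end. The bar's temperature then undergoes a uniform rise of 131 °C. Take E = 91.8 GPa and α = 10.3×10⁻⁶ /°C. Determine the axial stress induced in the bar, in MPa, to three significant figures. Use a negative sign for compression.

Free thermal expansion αLΔT = 10.3e-6 · 12000 · 131 = 16.19 mm.
The walls engage after the gap closes; constrained expansion = 16.19 − 7.3 = 8.892 mm.
The walls impose strain ε = −(8.892)/12000 = -7.4097e-04; σ = Eε = 91800 · -7.4097e-04 = -68.02 MPa.

-68.0 MPa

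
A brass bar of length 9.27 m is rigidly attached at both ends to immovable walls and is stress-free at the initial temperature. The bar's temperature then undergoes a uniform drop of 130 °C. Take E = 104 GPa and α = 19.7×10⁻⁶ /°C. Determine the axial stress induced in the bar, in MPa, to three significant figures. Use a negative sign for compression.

Free thermal expansion αLΔT = 19.7e-6 · 9270 · -130 = -23.74 mm.
The walls impose strain ε = −(-23.74)/9270 = 2.5610e-03; σ = Eε = 104000 · 2.5610e-03 = 266.3 MPa.

266 MPa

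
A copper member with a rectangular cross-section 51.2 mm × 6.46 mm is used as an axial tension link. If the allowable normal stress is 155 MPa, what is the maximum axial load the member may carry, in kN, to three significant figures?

51.3 kN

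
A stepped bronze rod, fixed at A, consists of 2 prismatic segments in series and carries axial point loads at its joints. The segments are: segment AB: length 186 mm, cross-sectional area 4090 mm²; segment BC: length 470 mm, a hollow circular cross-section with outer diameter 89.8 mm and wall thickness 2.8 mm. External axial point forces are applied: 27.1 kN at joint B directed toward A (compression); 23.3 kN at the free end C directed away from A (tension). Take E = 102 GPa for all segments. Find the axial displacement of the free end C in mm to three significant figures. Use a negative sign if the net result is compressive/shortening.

Internal axial forces (sectioning from the free end, tension +): N_BC = 23.3 kN, N_AB = -3.8 kN.
A_BC = 765.3 mm².
δ_AB = -3800·186/(4090·102000) = -0.001694 mm
δ_BC = 23300·470/(765.3·102000) = 0.1403 mm
δ = Σδ_i = 0.1386 mm.

0.139 mm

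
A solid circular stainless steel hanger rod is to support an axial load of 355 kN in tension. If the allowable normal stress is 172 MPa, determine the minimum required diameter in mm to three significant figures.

51.3 mm

Required area A ≥ P/σ_allow = 355000/172 = 2064 mm².
For a solid circular section, d ≥ √(4A/π) = 51.26 mm.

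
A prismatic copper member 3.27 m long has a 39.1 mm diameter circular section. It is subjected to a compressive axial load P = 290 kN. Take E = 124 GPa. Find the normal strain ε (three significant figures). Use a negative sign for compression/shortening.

A = 1201 mm².
σ = N/A = -241.5 MPa; ε = σ/E = -241.5/124000 = -1.948e-03.

-0.00195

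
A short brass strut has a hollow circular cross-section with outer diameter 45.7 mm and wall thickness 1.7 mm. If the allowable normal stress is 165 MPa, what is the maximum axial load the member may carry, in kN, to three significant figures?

38.8 kN

A = 235 mm².
P_max = σ_allow · A = 165 · 235 = 38770 N = 38.77 kN.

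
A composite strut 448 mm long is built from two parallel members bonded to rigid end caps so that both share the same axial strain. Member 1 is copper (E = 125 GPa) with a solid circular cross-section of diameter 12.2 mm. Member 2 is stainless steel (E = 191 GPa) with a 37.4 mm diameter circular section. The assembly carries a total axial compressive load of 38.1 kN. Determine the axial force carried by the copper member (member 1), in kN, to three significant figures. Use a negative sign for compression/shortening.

-2.48 kN

A_1 = 116.9 mm².
A_2 = 1099 mm².
Equal strain + equilibrium ⇒ each member carries load in proportion to AE: A₁E₁ = 14610000 N, A₂E₂ = 209800000 N, ΣAE = 224400000 N.
F₁ = P·A₁E₁/ΣAE = -38100·14610000/224400000 = -2481 N.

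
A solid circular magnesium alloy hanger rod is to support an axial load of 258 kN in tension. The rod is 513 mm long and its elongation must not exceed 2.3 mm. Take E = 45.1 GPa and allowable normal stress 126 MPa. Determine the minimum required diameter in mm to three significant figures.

51.1 mm

Required area A ≥ P/σ_allow = 258000/126 = 2048 mm².
For a solid circular section, d ≥ √(4A/π) = 51.06 mm.
Elongation limit: A ≥ PL/(Eδ_allow) = 258000·513/(45100·2.3) = 1276 mm² ⇒ d ≥ 40.31 mm.
The stress limit governs.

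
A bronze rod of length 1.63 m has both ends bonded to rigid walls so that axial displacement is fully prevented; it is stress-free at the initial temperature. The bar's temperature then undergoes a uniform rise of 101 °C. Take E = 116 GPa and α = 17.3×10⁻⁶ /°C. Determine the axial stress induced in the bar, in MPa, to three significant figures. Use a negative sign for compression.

Free thermal expansion αLΔT = 17.3e-6 · 1630 · 101 = 2.848 mm.
The walls impose strain ε = −(2.848)/1630 = -1.7473e-03; σ = Eε = 116000 · -1.7473e-03 = -202.7 MPa.

-203 MPa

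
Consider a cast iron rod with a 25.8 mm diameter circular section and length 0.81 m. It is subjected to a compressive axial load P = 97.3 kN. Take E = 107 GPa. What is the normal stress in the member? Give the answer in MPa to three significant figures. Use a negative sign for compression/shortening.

-186 MPa

A = 522.8 mm².
σ = N/A = -97300/522.8 = -186.1 MPa.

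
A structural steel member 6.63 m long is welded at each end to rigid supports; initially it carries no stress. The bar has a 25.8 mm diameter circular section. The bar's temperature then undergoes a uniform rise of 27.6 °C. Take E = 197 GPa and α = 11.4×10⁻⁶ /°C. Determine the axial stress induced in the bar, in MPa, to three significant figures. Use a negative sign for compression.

Free thermal expansion αLΔT = 11.4e-6 · 6630 · 27.6 = 2.086 mm.
The walls impose strain ε = −(2.086)/6630 = -3.1464e-04; σ = Eε = 197000 · -3.1464e-04 = -61.98 MPa.

-62.0 MPa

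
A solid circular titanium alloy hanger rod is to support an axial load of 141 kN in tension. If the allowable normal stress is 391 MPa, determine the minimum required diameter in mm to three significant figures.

Required area A ≥ P/σ_allow = 141000/391 = 360.6 mm².
For a solid circular section, d ≥ √(4A/π) = 21.43 mm.

21.4 mm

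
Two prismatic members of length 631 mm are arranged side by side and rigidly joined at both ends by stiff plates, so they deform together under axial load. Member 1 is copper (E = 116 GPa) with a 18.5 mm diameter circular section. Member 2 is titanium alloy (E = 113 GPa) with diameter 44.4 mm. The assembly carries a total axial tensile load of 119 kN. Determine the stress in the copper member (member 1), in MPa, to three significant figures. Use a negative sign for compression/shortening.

67.0 MPa

A_1 = 268.8 mm².
A_2 = 1548 mm².
Equal strain + equilibrium ⇒ each member carries load in proportion to AE: A₁E₁ = 31180000 N, A₂E₂ = 175000000 N, ΣAE = 206100000 N.
σ₁ = P·E₁/ΣAE = 119000·116000/206100000 = 66.96 MPa.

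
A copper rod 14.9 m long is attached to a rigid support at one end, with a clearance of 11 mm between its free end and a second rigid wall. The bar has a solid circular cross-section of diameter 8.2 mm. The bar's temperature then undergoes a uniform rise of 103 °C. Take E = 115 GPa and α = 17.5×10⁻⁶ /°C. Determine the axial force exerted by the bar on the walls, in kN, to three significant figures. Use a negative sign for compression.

-6.46 kN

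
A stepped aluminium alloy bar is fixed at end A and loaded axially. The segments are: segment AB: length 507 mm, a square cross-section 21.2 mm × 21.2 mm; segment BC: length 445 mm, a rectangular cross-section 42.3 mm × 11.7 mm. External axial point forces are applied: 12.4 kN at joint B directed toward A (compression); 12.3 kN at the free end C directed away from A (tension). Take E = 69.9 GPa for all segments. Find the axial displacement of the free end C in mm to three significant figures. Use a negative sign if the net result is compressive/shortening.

0.157 mm

Internal axial forces (sectioning from the free end, tension +): N_BC = 12.3 kN, N_AB = -0.1 kN.
A_AB = 449.4 mm².
A_BC = 494.9 mm².
δ_AB = -100·507/(449.4·69900) = -0.001614 mm
δ_BC = 12300·445/(494.9·69900) = 0.1582 mm
δ = Σδ_i = 0.1566 mm.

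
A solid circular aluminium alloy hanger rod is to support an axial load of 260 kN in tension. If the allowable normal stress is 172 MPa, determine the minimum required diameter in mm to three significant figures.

Required area A ≥ P/σ_allow = 260000/172 = 1512 mm².
For a solid circular section, d ≥ √(4A/π) = 43.87 mm.

43.9 mm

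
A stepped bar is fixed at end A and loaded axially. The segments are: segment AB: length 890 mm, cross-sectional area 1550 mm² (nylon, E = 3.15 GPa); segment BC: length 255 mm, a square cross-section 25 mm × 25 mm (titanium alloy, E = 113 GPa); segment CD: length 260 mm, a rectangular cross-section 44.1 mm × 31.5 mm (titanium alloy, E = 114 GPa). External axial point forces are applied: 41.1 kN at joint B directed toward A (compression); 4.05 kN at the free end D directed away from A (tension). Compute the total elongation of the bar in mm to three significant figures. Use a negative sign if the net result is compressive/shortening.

-6.73 mm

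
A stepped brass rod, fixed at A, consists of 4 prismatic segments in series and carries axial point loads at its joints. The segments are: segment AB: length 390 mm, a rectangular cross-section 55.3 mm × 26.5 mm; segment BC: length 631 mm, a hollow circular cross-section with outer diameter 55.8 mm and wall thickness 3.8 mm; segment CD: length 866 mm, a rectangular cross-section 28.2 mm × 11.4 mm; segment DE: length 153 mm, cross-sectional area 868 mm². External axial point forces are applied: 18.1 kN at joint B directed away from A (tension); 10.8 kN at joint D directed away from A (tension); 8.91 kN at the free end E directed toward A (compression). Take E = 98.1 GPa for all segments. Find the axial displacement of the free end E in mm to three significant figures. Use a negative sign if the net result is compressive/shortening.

0.110 mm

Internal axial forces (sectioning from the free end, tension +): N_DE = -8.91 kN, N_CD = 1.89 kN, N_BC = 1.89 kN, N_AB = 19.99 kN.
A_AB = 1465 mm².
A_BC = 620.8 mm².
A_CD = 321.5 mm².
δ_AB = 19990·390/(1465·98100) = 0.05423 mm
δ_BC = 1890·631/(620.8·98100) = 0.01958 mm
δ_CD = 1890·866/(321.5·98100) = 0.0519 mm
δ_DE = -8910·153/(868·98100) = -0.01601 mm
δ = Σδ_i = 0.1097 mm.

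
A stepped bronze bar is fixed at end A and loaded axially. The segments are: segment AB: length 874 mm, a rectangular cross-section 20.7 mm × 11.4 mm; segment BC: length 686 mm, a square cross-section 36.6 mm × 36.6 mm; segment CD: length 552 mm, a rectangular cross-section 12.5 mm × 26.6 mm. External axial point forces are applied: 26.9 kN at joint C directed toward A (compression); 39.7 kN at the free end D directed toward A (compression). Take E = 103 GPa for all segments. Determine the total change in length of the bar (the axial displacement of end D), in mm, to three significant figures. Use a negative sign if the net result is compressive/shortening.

Internal axial forces (sectioning from the free end, tension +): N_CD = -39.7 kN, N_BC = -66.6 kN, N_AB = -66.6 kN.
A_AB = 236 mm².
A_BC = 1340 mm².
A_CD = 332.5 mm².
δ_AB = -66600·874/(236·103000) = -2.395 mm
δ_BC = -66600·686/(1340·103000) = -0.3311 mm
δ_CD = -39700·552/(332.5·103000) = -0.6399 mm
δ = Σδ_i = -3.366 mm.

-3.37 mm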